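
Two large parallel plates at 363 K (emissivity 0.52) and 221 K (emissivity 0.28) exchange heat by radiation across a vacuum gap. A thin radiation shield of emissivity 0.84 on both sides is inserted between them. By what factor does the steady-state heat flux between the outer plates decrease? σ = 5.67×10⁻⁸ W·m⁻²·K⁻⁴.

factor ≈ 1.31

Without shield: q₀ = σΔ(T⁴)/(1/ε₁+1/ε₂−1) with denominator 4.495.
With shield the two gaps are in series; the resistances add: (1/ε₁+1/ε_s−1)+(1/ε_s+1/ε₂−1) = 2.114+3.762 = 5.875.
Heat-flux ratio q₀/q = 5.875/4.495.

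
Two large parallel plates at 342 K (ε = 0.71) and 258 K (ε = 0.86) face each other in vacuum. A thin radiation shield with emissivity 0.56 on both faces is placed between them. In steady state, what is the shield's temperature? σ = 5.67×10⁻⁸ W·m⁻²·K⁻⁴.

T_s ≈ 306 K

In steady state the net flux on the hot side equals that on the cold side.
σ(T₁⁴−T_s⁴)/D₁ = σ(T_s⁴−T₂⁴)/D₂, with D₁ = 1/ε₁+1/ε_s−1 = 2.194, D₂ = 1/ε_s+1/ε₂−1 = 1.949.
Solve for T_s⁴: T_s⁴ = (D₂·T₁⁴ + D₁·T₂⁴)/(D₁+D₂) = 8.781×10⁹ K⁴.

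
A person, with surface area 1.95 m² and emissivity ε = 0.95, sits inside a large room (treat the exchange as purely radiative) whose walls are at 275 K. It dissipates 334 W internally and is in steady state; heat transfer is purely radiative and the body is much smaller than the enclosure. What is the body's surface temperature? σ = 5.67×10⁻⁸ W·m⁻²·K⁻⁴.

For a small grey body in a large enclosure, net radiated power = εσA(T⁴ − T_w⁴).
Steady state: P = εσA(T⁴ − T_w⁴) with A = 1.95 m².
T⁴ = P/(εσA) + T_w⁴ = 334/(0.95·5.67×10⁻⁸·1.950) + (275)⁴
    = 3.180×10⁹ + 5.719×10⁹ = 8.899×10⁹ K⁴.

T ≈ 307 K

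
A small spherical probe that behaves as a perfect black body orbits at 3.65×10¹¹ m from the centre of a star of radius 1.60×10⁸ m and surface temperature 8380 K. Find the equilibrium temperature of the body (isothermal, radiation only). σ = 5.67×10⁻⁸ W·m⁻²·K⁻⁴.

T ≈ 124 K

The star's surface emits σT_*⁴; at distance d the flux is S = σT_*⁴(R_*/d)².
S = 5.67×10⁻⁸·(8380)⁴·(1.60×10⁸/3.65×10¹¹)² = 53.73 W/m².
For an isothermal sphere T⁴ = (1−a)S/(4σ) = 2.369×10⁸ K⁴.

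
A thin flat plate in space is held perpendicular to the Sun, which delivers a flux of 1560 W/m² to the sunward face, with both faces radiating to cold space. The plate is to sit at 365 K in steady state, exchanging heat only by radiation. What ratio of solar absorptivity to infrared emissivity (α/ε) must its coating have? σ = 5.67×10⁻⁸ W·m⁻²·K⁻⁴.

α/ε ≈ 1.29

Balance: αS·A = εσ·2A·T⁴ ⇒ α/ε = 2σT⁴/S.
α/ε = 2·5.67×10⁻⁸·(365)⁴/1560 = 2·5.67×10⁻⁸·1.775×10¹⁰/1560.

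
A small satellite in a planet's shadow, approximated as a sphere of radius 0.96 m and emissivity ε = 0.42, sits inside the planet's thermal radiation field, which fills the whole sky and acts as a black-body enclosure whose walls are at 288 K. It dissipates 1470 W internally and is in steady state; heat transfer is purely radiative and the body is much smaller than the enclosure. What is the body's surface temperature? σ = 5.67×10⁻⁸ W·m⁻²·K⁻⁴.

For a small grey body in a large enclosure, net radiated power = εσA(T⁴ − T_w⁴).
Steady state: P = εσA(T⁴ − T_w⁴) with A = 4πr² = 11.58 m².
T⁴ = P/(εσA) + T_w⁴ = 1470/(0.42·5.67×10⁻⁸·11.58) + (288)⁴
    = 5.330×10⁹ + 6.880×10⁹ = 1.221×10¹⁰ K⁴.

T ≈ 332 K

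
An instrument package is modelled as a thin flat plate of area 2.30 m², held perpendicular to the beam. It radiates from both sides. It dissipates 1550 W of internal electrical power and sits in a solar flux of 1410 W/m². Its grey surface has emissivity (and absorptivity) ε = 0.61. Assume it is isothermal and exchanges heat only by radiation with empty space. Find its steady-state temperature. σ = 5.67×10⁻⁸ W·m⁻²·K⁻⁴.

At steady state, absorbed solar power + internal power = radiated power.
Absorbed: α·S·A_cross = 0.61·1410·2.300 = 1978 W (cross-section A).
Total input = 1978 + 1550 = 3528 W.
Radiated: εσ·A_surf·T⁴ with A_surf = 2A = 4.600 m².
T⁴ = 3528/(0.61·5.67×10⁻⁸·4.600) = 2.218×10¹⁰ K⁴.

T ≈ 386 K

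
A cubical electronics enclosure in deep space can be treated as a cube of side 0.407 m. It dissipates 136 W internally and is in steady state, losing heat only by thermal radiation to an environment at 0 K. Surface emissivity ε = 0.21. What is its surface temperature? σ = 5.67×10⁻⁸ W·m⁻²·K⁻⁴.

T ≈ 327 K

Steady state: internal power = radiated power, P = εσA T⁴.
Radiating area A = 6L² = 0.9939 m².
T⁴ = P/(εσA) = 136/(0.21·5.67×10⁻⁸·0.9939) = 1.149×10¹⁰ K⁴.
T = (1.149×10¹⁰)^(1/4).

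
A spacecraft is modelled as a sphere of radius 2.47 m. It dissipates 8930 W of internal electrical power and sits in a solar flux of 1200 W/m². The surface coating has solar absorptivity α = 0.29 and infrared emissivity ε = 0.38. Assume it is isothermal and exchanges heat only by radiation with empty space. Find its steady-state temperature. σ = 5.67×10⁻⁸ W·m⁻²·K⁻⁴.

T ≈ 312 K

At steady state, absorbed solar power + internal power = radiated power.
Absorbed: α·S·A_cross = 0.29·1200·19.17 = 6670 W (cross-section πr²).
Total input = 6670 + 8930 = 15600 W.
Radiated: εσ·A_surf·T⁴ with A_surf = 4πr² = 76.67 m².
T⁴ = 15600/(0.38·5.67×10⁻⁸·76.67) = 9.444×10⁹ K⁴.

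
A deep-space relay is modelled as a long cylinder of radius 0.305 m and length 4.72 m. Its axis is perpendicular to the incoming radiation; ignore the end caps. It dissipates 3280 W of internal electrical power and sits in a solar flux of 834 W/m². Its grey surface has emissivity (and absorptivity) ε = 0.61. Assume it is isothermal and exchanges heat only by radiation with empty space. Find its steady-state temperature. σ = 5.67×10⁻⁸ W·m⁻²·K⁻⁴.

At steady state, absorbed solar power + internal power = radiated power.
Absorbed: α·S·A_cross = 0.61·834·2.879 = 1465 W (cross-section 2rL).
Total input = 1465 + 3280 = 4745 W.
Radiated: εσ·A_surf·T⁴ with A_surf = 2πrL = 9.045 m².
T⁴ = 4745/(0.61·5.67×10⁻⁸·9.045) = 1.517×10¹⁰ K⁴.

T ≈ 351 K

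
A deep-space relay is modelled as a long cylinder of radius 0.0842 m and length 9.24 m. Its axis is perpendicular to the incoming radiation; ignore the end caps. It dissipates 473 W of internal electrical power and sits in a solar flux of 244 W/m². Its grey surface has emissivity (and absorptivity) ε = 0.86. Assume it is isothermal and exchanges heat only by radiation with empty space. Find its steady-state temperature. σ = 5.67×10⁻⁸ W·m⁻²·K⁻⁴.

T ≈ 241 K

At steady state, absorbed solar power + internal power = radiated power.
Absorbed: α·S·A_cross = 0.86·244·1.556 = 326.5 W (cross-section 2rL).
Total input = 326.5 + 473 = 799.5 W.
Radiated: εσ·A_surf·T⁴ with A_surf = 2πrL = 4.888 m².
T⁴ = 799.5/(0.86·5.67×10⁻⁸·4.888) = 3.354×10⁹ K⁴.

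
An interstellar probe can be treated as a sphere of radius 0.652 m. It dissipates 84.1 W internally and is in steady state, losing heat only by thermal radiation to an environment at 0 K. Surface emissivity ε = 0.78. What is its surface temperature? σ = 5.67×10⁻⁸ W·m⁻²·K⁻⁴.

T ≈ 137 K

Steady state: internal power = radiated power, P = εσA T⁴.
Radiating area A = 4πr² = 5.342 m².
T⁴ = P/(εσA) = 84.1/(0.78·5.67×10⁻⁸·5.342) = 3.560×10⁸ K⁴.
T = (3.560×10⁸)^(1/4).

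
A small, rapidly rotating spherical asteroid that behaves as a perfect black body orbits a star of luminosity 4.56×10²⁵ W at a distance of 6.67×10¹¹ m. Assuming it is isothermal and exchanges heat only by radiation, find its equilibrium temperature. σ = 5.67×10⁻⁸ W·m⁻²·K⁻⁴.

First find the stellar flux at distance d: S = L/(4πd²) = 4.56×10²⁵/(4π·(6.67×10¹¹)²) = 8.156 W/m².
For an isothermal sphere, absorbed (1−a)S·πr² = emitted σ·4πr²·T⁴, so T⁴ = (1−a)S/(4σ).
T⁴ = 1.00·8.156/(4·5.67×10⁻⁸) = 3.596×10⁷ K⁴.

T ≈ 77.4 K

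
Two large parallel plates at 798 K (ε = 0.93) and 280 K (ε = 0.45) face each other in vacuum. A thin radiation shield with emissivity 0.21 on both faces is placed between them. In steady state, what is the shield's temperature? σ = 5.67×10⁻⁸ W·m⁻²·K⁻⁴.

T_s ≈ 690 K

In steady state the net flux on the hot side equals that on the cold side.
σ(T₁⁴−T_s⁴)/D₁ = σ(T_s⁴−T₂⁴)/D₂, with D₁ = 1/ε₁+1/ε_s−1 = 4.837, D₂ = 1/ε_s+1/ε₂−1 = 5.984.
Solve for T_s⁴: T_s⁴ = (D₂·T₁⁴ + D₁·T₂⁴)/(D₁+D₂) = 2.270×10¹¹ K⁴.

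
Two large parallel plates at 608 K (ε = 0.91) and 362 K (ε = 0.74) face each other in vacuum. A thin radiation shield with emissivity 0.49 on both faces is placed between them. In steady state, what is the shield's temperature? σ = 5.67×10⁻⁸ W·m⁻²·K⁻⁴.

T_s ≈ 532 K

In steady state the net flux on the hot side equals that on the cold side.
σ(T₁⁴−T_s⁴)/D₁ = σ(T_s⁴−T₂⁴)/D₂, with D₁ = 1/ε₁+1/ε_s−1 = 2.140, D₂ = 1/ε_s+1/ε₂−1 = 2.392.
Solve for T_s⁴: T_s⁴ = (D₂·T₁⁴ + D₁·T₂⁴)/(D₁+D₂) = 8.024×10¹⁰ K⁴.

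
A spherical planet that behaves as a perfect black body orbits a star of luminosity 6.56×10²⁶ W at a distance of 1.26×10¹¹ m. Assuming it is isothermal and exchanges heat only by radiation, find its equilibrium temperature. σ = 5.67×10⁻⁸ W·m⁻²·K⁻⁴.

T ≈ 347 K

First find the stellar flux at distance d: S = L/(4πd²) = 6.56×10²⁶/(4π·(1.26×10¹¹)²) = 3288 W/m².
For an isothermal sphere, absorbed (1−a)S·πr² = emitted σ·4πr²·T⁴, so T⁴ = (1−a)S/(4σ).
T⁴ = 1.00·3288/(4·5.67×10⁻⁸) = 1.450×10¹⁰ K⁴.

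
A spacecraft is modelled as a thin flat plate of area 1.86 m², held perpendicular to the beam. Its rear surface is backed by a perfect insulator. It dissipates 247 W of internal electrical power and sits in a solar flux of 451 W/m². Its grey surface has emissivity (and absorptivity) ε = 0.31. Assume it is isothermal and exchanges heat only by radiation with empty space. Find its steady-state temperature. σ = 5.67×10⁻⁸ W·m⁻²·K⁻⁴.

At steady state, absorbed solar power + internal power = radiated power.
Absorbed: α·S·A_cross = 0.31·451·1.860 = 260.0 W (cross-section A).
Total input = 260.0 + 247 = 507.0 W.
Radiated: εσ·A_surf·T⁴ with A_surf = A = 1.860 m².
T⁴ = 507.0/(0.31·5.67×10⁻⁸·1.860) = 1.551×10¹⁰ K⁴.

T ≈ 353 K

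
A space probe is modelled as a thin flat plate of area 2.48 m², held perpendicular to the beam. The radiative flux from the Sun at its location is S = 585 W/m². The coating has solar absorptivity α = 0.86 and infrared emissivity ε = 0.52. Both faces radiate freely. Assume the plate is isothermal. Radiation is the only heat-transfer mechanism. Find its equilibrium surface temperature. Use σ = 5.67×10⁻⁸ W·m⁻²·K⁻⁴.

T ≈ 304 K

At equilibrium, absorbed power = emitted power.
Absorbing cross-section = A = 2.480 m²; emitting surface = 2A = 4.960 m² (ratio 2).
αS·A_cross = εσ·A_surf·T⁴  ⇒  T⁴ = αS/(ε·2σ).
T⁴ = 0.860·585/(0.52·2·5.67×10⁻⁸) = 8.532×10⁹ K⁴.
T = (8.532×10⁹)^(1/4).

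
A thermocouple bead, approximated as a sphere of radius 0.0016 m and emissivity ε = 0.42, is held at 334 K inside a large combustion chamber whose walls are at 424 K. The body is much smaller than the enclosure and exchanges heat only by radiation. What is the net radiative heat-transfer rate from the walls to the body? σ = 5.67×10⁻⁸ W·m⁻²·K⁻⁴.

P_net ≈ 0.0152 W

For a small grey body in a large enclosure: P_net = εσA(T_body⁴ − T_wall⁴).
A = 4πr² = 3.217×10⁻⁵ m²; T_body⁴ − T_wall⁴ = 1.244×10¹⁰ − 3.232×10¹⁰ = -1.987×10¹⁰ K⁴.
|P_net| = 0.42·5.67×10⁻⁸·3.217×10⁻⁵·1.987×10¹⁰.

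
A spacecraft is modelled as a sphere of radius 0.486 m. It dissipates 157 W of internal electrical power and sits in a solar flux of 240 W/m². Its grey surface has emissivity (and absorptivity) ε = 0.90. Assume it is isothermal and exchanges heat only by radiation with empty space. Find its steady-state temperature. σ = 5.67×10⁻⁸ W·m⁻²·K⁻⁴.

T ≈ 214 K

At steady state, absorbed solar power + internal power = radiated power.
Absorbed: α·S·A_cross = 0.90·240·0.7420 = 160.3 W (cross-section πr²).
Total input = 160.3 + 157 = 317.3 W.
Radiated: εσ·A_surf·T⁴ with A_surf = 4πr² = 2.968 m².
T⁴ = 317.3/(0.90·5.67×10⁻⁸·2.968) = 2.095×10⁹ K⁴.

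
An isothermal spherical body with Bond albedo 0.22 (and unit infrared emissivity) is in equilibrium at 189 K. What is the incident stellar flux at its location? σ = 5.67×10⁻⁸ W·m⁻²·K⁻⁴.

(1−a)S·πr² = σ·4πr²·T⁴ ⇒ S = 4σT⁴/(1−a).
S = 4·5.67×10⁻⁸·1.276×10⁹/0.780.

S ≈ 371 W/m²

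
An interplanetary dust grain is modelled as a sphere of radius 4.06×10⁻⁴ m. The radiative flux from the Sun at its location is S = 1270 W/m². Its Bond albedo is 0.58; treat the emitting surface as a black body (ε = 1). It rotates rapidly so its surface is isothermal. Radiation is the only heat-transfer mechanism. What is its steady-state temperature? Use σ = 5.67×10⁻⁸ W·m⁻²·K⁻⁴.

T ≈ 220 K

At equilibrium, absorbed power = emitted power.
Absorbing cross-section = πr² = 5.178×10⁻⁷ m²; emitting surface = 4πr² = 2.071×10⁻⁶ m² (ratio 4).
(1−a)S·A_cross = εσ·A_surf·T⁴  ⇒  T⁴ = (1−a)S/(4σ).
T⁴ = 0.420·1270/(4·5.67×10⁻⁸) = 2.352×10⁹ K⁴.
T = (2.352×10⁹)^(1/4).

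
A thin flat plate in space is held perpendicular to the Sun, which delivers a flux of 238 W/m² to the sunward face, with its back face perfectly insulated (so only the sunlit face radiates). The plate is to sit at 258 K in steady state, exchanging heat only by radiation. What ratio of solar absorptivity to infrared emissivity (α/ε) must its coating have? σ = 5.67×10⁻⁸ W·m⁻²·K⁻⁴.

Balance: αS·A = εσ·1A·T⁴ ⇒ α/ε = σT⁴/S.
α/ε = 5.67×10⁻⁸·(258)⁴/238 = 5.67×10⁻⁸·4.431×10⁹/238.

α/ε ≈ 1.06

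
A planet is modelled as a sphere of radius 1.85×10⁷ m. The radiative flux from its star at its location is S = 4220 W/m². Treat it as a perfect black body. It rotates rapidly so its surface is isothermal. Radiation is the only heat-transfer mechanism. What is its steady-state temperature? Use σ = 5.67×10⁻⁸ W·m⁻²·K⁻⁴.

At equilibrium, absorbed power = emitted power.
Absorbing cross-section = πr² = 1.075×10¹⁵ m²; emitting surface = 4πr² = 4.301×10¹⁵ m² (ratio 4).
S·A_cross = εσ·A_surf·T⁴  ⇒  T⁴ = S/(4σ).
T⁴ = 1.00·4220/(4·5.67×10⁻⁸) = 1.861×10¹⁰ K⁴.
T = (1.861×10¹⁰)^(1/4).

T ≈ 369 K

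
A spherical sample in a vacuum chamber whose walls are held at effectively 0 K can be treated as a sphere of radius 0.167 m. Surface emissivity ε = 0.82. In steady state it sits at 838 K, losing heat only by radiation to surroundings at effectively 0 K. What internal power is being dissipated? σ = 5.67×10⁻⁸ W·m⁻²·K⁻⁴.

Steady state: P = εσA T⁴.
A = 4πr² = 0.3505 m²; T⁴ = (838)⁴ = 4.931×10¹¹ K⁴.
P = 0.82 × 5.67×10⁻⁸ × 0.3505 × 4.931×10¹¹.

P ≈ 8040 W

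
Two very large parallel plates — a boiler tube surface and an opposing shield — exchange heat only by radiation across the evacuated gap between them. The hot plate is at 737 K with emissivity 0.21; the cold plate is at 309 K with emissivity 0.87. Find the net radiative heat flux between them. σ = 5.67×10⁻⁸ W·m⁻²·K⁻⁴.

q ≈ 3300 W/m²

For two infinite grey parallel plates, q = σ(T₁⁴ − T₂⁴)/(1/ε₁ + 1/ε₂ − 1).
T₁⁴ − T₂⁴ = 2.950×10¹¹ − 9.117×10⁹ = 2.859×10¹¹ K⁴.
1/ε₁ + 1/ε₂ − 1 = 4.762 + 1.149 − 1 = 4.911.
q = 5.67×10⁻⁸ × 2.859×10¹¹ / 4.911.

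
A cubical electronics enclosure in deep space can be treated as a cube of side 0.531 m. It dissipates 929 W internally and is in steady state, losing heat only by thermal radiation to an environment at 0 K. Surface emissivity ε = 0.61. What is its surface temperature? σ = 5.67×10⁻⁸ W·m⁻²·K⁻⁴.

T ≈ 355 K

Steady state: internal power = radiated power, P = εσA T⁴.
Radiating area A = 6L² = 1.692 m².
T⁴ = P/(εσA) = 929/(0.61·5.67×10⁻⁸·1.692) = 1.588×10¹⁰ K⁴.
T = (1.588×10¹⁰)^(1/4).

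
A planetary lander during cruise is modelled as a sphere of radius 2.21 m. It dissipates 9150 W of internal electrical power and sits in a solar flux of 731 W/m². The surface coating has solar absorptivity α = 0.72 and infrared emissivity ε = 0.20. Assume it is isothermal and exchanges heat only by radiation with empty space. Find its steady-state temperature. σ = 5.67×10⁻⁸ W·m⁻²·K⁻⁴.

T ≈ 397 K

At steady state, absorbed solar power + internal power = radiated power.
Absorbed: α·S·A_cross = 0.72·731·15.34 = 8076 W (cross-section πr²).
Total input = 8076 + 9150 = 17230 W.
Radiated: εσ·A_surf·T⁴ with A_surf = 4πr² = 61.38 m².
T⁴ = 17230/(0.20·5.67×10⁻⁸·61.38) = 2.475×10¹⁰ K⁴.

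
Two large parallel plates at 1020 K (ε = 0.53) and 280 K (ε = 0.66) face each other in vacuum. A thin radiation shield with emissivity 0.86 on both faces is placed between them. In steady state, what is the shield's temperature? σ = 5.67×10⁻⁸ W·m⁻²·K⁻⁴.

T_s ≈ 837 K

In steady state the net flux on the hot side equals that on the cold side.
σ(T₁⁴−T_s⁴)/D₁ = σ(T_s⁴−T₂⁴)/D₂, with D₁ = 1/ε₁+1/ε_s−1 = 2.050, D₂ = 1/ε_s+1/ε₂−1 = 1.678.
Solve for T_s⁴: T_s⁴ = (D₂·T₁⁴ + D₁·T₂⁴)/(D₁+D₂) = 4.906×10¹¹ K⁴.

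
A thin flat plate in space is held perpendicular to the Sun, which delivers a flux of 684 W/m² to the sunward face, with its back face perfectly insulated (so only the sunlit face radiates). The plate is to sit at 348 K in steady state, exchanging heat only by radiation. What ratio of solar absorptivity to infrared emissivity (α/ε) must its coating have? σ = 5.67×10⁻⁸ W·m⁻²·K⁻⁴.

α/ε ≈ 1.22

Balance: αS·A = εσ·1A·T⁴ ⇒ α/ε = σT⁴/S.
α/ε = 5.67×10⁻⁸·(348)⁴/684 = 5.67×10⁻⁸·1.467×10¹⁰/684.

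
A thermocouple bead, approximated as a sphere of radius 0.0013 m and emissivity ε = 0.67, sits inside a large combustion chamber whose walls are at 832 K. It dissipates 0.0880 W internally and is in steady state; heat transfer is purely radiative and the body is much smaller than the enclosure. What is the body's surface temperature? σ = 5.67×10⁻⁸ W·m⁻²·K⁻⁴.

T ≈ 876 K

For a small grey body in a large enclosure, net radiated power = εσA(T⁴ − T_w⁴).
Steady state: P = εσA(T⁴ − T_w⁴) with A = 4πr² = 2.124×10⁻⁵ m².
T⁴ = P/(εσA) + T_w⁴ = 0.0880/(0.67·5.67×10⁻⁸·2.124×10⁻⁵) + (832)⁴
    = 1.091×10¹¹ + 4.792×10¹¹ = 5.882×10¹¹ K⁴.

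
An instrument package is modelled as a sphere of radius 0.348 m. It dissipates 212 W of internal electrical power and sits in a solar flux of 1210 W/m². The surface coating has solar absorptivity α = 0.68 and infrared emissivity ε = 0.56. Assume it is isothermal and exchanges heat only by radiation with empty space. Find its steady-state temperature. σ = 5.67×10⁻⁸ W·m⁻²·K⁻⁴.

T ≈ 323 K

At steady state, absorbed solar power + internal power = radiated power.
Absorbed: α·S·A_cross = 0.68·1210·0.3805 = 313.0 W (cross-section πr²).
Total input = 313.0 + 212 = 525.0 W.
Radiated: εσ·A_surf·T⁴ with A_surf = 4πr² = 1.522 m².
T⁴ = 525.0/(0.56·5.67×10⁻⁸·1.522) = 1.087×10¹⁰ K⁴.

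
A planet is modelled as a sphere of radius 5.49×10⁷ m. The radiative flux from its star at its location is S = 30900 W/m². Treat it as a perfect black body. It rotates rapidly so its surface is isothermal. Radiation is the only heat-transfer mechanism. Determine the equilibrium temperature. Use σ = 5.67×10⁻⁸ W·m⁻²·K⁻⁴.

T ≈ 608 K

At equilibrium, absorbed power = emitted power.
Absorbing cross-section = πr² = 9.469×10¹⁵ m²; emitting surface = 4πr² = 3.788×10¹⁶ m² (ratio 4).
S·A_cross = εσ·A_surf·T⁴  ⇒  T⁴ = S/(4σ).
T⁴ = 1.00·30900/(4·5.67×10⁻⁸) = 1.362×10¹¹ K⁴.
T = (1.362×10¹¹)^(1/4).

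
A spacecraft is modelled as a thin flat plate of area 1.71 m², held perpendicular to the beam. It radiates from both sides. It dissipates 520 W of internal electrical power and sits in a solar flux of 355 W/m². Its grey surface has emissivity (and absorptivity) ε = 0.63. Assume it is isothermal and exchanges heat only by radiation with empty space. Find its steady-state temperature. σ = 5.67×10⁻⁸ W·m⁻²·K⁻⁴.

T ≈ 293 K

At steady state, absorbed solar power + internal power = radiated power.
Absorbed: α·S·A_cross = 0.63·355·1.710 = 382.4 W (cross-section A).
Total input = 382.4 + 520 = 902.4 W.
Radiated: εσ·A_surf·T⁴ with A_surf = 2A = 3.420 m².
T⁴ = 902.4/(0.63·5.67×10⁻⁸·3.420) = 7.387×10⁹ K⁴.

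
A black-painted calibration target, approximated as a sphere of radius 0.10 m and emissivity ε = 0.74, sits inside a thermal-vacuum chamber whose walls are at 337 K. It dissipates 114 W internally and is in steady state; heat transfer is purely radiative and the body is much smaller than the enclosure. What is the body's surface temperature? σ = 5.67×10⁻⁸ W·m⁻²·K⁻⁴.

For a small grey body in a large enclosure, net radiated power = εσA(T⁴ − T_w⁴).
Steady state: P = εσA(T⁴ − T_w⁴) with A = 4πr² = 0.1257 m².
T⁴ = P/(εσA) + T_w⁴ = 114/(0.74·5.67×10⁻⁸·0.1257) + (337)⁴
    = 2.162×10¹⁰ + 1.290×10¹⁰ = 3.452×10¹⁰ K⁴.

T ≈ 431 K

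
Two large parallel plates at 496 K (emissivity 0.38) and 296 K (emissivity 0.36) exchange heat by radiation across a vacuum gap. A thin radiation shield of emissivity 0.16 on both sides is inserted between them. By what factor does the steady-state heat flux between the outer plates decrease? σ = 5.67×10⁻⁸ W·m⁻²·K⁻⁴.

factor ≈ 3.61

Without shield: q₀ = σΔ(T⁴)/(1/ε₁+1/ε₂−1) with denominator 4.409.
With shield the two gaps are in series; the resistances add: (1/ε₁+1/ε_s−1)+(1/ε_s+1/ε₂−1) = 7.882+8.028 = 15.91.
Heat-flux ratio q₀/q = 15.91/4.409.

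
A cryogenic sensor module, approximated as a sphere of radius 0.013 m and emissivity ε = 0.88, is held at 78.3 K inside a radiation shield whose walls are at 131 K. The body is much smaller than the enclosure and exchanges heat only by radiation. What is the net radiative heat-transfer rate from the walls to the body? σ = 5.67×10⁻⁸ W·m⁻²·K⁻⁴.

For a small grey body in a large enclosure: P_net = εσA(T_body⁴ − T_wall⁴).
A = 4πr² = 0.002124 m²; T_body⁴ − T_wall⁴ = 3.759×10⁷ − 2.945×10⁸ = -2.569×10⁸ K⁴.
|P_net| = 0.88·5.67×10⁻⁸·0.002124·2.569×10⁸.

P_net ≈ 0.0272 W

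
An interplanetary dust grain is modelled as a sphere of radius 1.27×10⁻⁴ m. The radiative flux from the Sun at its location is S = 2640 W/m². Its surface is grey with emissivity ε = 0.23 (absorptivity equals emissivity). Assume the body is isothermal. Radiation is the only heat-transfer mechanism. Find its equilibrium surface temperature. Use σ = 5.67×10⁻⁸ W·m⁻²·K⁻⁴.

At equilibrium, absorbed power = emitted power.
Absorbing cross-section = πr² = 5.067×10⁻⁸ m²; emitting surface = 4πr² = 2.027×10⁻⁷ m² (ratio 4).
εS·A_cross = εσ·A_surf·T⁴  ⇒  T⁴ = S/(4σ)   (ε cancels).
T⁴ = 2640/(4·5.67×10⁻⁸) = 1.164×10¹⁰ K⁴.
T = (1.164×10¹⁰)^(1/4).

T ≈ 328 K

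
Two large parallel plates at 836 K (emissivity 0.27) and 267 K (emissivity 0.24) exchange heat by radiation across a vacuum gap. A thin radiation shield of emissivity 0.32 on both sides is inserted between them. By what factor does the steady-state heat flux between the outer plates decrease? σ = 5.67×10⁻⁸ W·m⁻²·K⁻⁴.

factor ≈ 1.76

Without shield: q₀ = σΔ(T⁴)/(1/ε₁+1/ε₂−1) with denominator 6.870.
With shield the two gaps are in series; the resistances add: (1/ε₁+1/ε_s−1)+(1/ε_s+1/ε₂−1) = 5.829+6.292 = 12.12.
Heat-flux ratio q₀/q = 12.12/6.870.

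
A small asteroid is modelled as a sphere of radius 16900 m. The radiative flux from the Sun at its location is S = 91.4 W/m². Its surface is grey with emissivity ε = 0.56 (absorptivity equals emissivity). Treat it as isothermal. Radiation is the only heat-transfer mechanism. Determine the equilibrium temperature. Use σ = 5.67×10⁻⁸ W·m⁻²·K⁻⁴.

T ≈ 142 K

At equilibrium, absorbed power = emitted power.
Absorbing cross-section = πr² = 8.973×10⁸ m²; emitting surface = 4πr² = 3.589×10⁹ m² (ratio 4).
εS·A_cross = εσ·A_surf·T⁴  ⇒  T⁴ = S/(4σ)   (ε cancels).
T⁴ = 91.4/(4·5.67×10⁻⁸) = 4.030×10⁸ K⁴.
T = (4.030×10⁸)^(1/4).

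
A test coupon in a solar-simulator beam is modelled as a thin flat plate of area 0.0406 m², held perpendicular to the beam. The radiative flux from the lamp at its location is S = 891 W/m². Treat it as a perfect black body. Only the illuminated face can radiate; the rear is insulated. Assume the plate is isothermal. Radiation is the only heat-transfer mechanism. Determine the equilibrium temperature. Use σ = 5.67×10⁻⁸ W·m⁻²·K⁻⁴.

At equilibrium, absorbed power = emitted power.
Absorbing cross-section = A = 0.04060 m²; emitting surface = A = 0.04060 m² (ratio 1).
S·A_cross = εσ·A_surf·T⁴  ⇒  T⁴ = S/(1σ).
T⁴ = 1.00·891/(1·5.67×10⁻⁸) = 1.571×10¹⁰ K⁴.
T = (1.571×10¹⁰)^(1/4).

T ≈ 354 K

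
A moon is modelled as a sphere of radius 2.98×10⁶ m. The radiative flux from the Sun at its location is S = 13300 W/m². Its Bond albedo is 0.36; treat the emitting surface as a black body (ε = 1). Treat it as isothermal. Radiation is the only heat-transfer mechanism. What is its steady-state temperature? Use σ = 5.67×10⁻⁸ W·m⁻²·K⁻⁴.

At equilibrium, absorbed power = emitted power.
Absorbing cross-section = πr² = 2.790×10¹³ m²; emitting surface = 4πr² = 1.116×10¹⁴ m² (ratio 4).
(1−a)S·A_cross = εσ·A_surf·T⁴  ⇒  T⁴ = (1−a)S/(4σ).
T⁴ = 0.640·13300/(4·5.67×10⁻⁸) = 3.753×10¹⁰ K⁴.
T = (3.753×10¹⁰)^(1/4).

T ≈ 440 K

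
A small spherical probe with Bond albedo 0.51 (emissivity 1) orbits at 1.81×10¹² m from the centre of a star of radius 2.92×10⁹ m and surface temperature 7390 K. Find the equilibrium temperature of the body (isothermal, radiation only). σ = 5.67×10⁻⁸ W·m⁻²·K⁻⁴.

The star's surface emits σT_*⁴; at distance d the flux is S = σT_*⁴(R_*/d)².
S = 5.67×10⁻⁸·(7390)⁴·(2.92×10⁹/1.81×10¹²)² = 440.1 W/m².
For an isothermal sphere T⁴ = (1−a)S/(4σ) = 9.509×10⁸ K⁴.

T ≈ 176 K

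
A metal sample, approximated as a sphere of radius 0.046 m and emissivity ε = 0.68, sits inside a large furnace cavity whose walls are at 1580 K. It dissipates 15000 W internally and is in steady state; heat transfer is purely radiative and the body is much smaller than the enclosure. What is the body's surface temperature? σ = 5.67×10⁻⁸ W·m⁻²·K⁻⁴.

T ≈ 2140 K

For a small grey body in a large enclosure, net radiated power = εσA(T⁴ − T_w⁴).
Steady state: P = εσA(T⁴ − T_w⁴) with A = 4πr² = 0.02659 m².
T⁴ = P/(εσA) + T_w⁴ = 15000/(0.68·5.67×10⁻⁸·0.02659) + (1580)⁴
    = 1.463×10¹³ + 6.232×10¹² = 2.086×10¹³ K⁴.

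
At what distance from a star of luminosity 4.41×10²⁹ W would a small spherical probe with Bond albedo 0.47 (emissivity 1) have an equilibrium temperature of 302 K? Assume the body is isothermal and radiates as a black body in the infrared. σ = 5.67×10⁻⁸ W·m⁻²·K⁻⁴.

For an isothermal black-emitting sphere, (1−a)S·πr² = σ·4πr²·T⁴ ⇒ S = 4σT⁴/(1−a).
S = 4·5.67×10⁻⁸·(302)⁴/0.530 = 3560 W/m².
Flux falls as S = L/(4πd²), so d = √(L/(4πS)) = √(4.41×10²⁹/(4π·3560)).

d ≈ 3.14×10¹² m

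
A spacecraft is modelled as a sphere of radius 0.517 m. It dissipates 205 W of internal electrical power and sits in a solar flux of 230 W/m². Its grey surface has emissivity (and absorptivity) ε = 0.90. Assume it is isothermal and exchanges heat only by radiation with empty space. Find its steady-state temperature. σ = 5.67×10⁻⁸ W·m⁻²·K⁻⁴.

At steady state, absorbed solar power + internal power = radiated power.
Absorbed: α·S·A_cross = 0.90·230·0.8397 = 173.8 W (cross-section πr²).
Total input = 173.8 + 205 = 378.8 W.
Radiated: εσ·A_surf·T⁴ with A_surf = 4πr² = 3.359 m².
T⁴ = 378.8/(0.90·5.67×10⁻⁸·3.359) = 2.210×10⁹ K⁴.

T ≈ 217 K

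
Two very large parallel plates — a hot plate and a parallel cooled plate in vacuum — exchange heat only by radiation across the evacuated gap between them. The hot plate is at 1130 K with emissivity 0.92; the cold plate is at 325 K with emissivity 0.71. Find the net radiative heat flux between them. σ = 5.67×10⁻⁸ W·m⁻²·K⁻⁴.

For two infinite grey parallel plates, q = σ(T₁⁴ − T₂⁴)/(1/ε₁ + 1/ε₂ − 1).
T₁⁴ − T₂⁴ = 1.630×10¹² − 1.116×10¹⁰ = 1.619×10¹² K⁴.
1/ε₁ + 1/ε₂ − 1 = 1.087 + 1.408 − 1 = 1.495.
q = 5.67×10⁻⁸ × 1.619×10¹² / 1.495.

q ≈ 61400 W/m²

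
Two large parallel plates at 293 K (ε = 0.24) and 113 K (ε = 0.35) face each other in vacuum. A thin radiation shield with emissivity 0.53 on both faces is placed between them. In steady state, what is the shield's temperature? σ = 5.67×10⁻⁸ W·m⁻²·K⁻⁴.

T_s ≈ 238 K

In steady state the net flux on the hot side equals that on the cold side.
σ(T₁⁴−T_s⁴)/D₁ = σ(T_s⁴−T₂⁴)/D₂, with D₁ = 1/ε₁+1/ε_s−1 = 5.053, D₂ = 1/ε_s+1/ε₂−1 = 3.744.
Solve for T_s⁴: T_s⁴ = (D₂·T₁⁴ + D₁·T₂⁴)/(D₁+D₂) = 3.230×10⁹ K⁴.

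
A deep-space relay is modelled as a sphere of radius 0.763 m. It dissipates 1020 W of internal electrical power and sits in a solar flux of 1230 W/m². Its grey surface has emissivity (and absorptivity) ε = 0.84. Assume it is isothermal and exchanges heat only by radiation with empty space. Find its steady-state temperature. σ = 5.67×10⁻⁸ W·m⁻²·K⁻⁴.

At steady state, absorbed solar power + internal power = radiated power.
Absorbed: α·S·A_cross = 0.84·1230·1.829 = 1890 W (cross-section πr²).
Total input = 1890 + 1020 = 2910 W.
Radiated: εσ·A_surf·T⁴ with A_surf = 4πr² = 7.316 m².
T⁴ = 2910/(0.84·5.67×10⁻⁸·7.316) = 8.351×10⁹ K⁴.

T ≈ 302 K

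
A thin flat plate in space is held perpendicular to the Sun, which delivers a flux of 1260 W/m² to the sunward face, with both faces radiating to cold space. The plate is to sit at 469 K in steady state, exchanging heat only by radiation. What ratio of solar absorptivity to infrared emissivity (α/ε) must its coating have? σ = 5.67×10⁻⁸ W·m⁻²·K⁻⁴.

α/ε ≈ 4.35

Balance: αS·A = εσ·2A·T⁴ ⇒ α/ε = 2σT⁴/S.
α/ε = 2·5.67×10⁻⁸·(469)⁴/1260 = 2·5.67×10⁻⁸·4.838×10¹⁰/1260.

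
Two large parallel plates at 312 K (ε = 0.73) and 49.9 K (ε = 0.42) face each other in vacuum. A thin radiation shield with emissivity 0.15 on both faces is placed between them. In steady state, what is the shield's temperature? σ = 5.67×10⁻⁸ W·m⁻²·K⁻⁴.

In steady state the net flux on the hot side equals that on the cold side.
σ(T₁⁴−T_s⁴)/D₁ = σ(T_s⁴−T₂⁴)/D₂, with D₁ = 1/ε₁+1/ε_s−1 = 7.037, D₂ = 1/ε_s+1/ε₂−1 = 8.048.
Solve for T_s⁴: T_s⁴ = (D₂·T₁⁴ + D₁·T₂⁴)/(D₁+D₂) = 5.058×10⁹ K⁴.

T_s ≈ 267 K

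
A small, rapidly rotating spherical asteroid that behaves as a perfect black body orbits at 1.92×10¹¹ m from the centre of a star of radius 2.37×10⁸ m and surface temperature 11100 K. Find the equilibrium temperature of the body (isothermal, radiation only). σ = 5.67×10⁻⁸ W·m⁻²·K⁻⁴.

T ≈ 276 K

The star's surface emits σT_*⁴; at distance d the flux is S = σT_*⁴(R_*/d)².
S = 5.67×10⁻⁸·(11100)⁴·(2.37×10⁸/1.92×10¹¹)² = 1312 W/m².
For an isothermal sphere T⁴ = (1−a)S/(4σ) = 5.783×10⁹ K⁴.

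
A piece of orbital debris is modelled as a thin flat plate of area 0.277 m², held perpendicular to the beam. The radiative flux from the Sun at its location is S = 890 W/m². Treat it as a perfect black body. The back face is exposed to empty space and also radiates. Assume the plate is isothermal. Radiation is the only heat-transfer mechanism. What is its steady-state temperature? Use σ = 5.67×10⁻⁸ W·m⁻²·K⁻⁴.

At equilibrium, absorbed power = emitted power.
Absorbing cross-section = A = 0.2770 m²; emitting surface = 2A = 0.5540 m² (ratio 2).
S·A_cross = εσ·A_surf·T⁴  ⇒  T⁴ = S/(2σ).
T⁴ = 1.00·890/(2·5.67×10⁻⁸) = 7.848×10⁹ K⁴.
T = (7.848×10⁹)^(1/4).

T ≈ 298 K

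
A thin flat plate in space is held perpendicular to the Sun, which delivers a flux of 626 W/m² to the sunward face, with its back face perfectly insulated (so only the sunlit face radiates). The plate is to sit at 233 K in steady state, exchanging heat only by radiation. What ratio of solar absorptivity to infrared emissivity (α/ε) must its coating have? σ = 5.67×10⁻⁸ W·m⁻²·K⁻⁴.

Balance: αS·A = εσ·1A·T⁴ ⇒ α/ε = σT⁴/S.
α/ε = 5.67×10⁻⁸·(233)⁴/626 = 5.67×10⁻⁸·2.947×10⁹/626.

α/ε ≈ 0.267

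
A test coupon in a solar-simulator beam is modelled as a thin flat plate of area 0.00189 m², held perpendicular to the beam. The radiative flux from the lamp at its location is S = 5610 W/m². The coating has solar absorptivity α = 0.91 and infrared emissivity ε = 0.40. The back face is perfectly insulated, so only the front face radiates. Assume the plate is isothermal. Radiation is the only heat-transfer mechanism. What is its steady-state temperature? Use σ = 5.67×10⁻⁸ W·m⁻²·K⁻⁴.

At equilibrium, absorbed power = emitted power.
Absorbing cross-section = A = 0.001890 m²; emitting surface = A = 0.001890 m² (ratio 1).
αS·A_cross = εσ·A_surf·T⁴  ⇒  T⁴ = αS/(ε·1σ).
T⁴ = 0.910·5610/(0.40·1·5.67×10⁻⁸) = 2.251×10¹¹ K⁴.
T = (2.251×10¹¹)^(1/4).

T ≈ 689 K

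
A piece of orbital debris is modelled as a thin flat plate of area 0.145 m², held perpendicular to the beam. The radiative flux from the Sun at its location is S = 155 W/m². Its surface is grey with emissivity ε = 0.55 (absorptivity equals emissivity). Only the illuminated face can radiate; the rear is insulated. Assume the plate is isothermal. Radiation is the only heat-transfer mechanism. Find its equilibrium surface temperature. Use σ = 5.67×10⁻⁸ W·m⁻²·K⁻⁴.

T ≈ 229 K

At equilibrium, absorbed power = emitted power.
Absorbing cross-section = A = 0.1450 m²; emitting surface = A = 0.1450 m² (ratio 1).
εS·A_cross = εσ·A_surf·T⁴  ⇒  T⁴ = S/(1σ)   (ε cancels).
T⁴ = 155/(1·5.67×10⁻⁸) = 2.734×10⁹ K⁴.
T = (2.734×10⁹)^(1/4).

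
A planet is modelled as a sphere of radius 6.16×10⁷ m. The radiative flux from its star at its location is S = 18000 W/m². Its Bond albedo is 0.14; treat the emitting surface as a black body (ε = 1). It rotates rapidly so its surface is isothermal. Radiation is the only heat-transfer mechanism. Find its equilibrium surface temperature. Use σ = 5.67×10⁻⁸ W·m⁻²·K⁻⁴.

At equilibrium, absorbed power = emitted power.
Absorbing cross-section = πr² = 1.192×10¹⁶ m²; emitting surface = 4πr² = 4.768×10¹⁶ m² (ratio 4).
(1−a)S·A_cross = εσ·A_surf·T⁴  ⇒  T⁴ = (1−a)S/(4σ).
T⁴ = 0.860·18000/(4·5.67×10⁻⁸) = 6.825×10¹⁰ K⁴.
T = (6.825×10¹⁰)^(1/4).

T ≈ 511 K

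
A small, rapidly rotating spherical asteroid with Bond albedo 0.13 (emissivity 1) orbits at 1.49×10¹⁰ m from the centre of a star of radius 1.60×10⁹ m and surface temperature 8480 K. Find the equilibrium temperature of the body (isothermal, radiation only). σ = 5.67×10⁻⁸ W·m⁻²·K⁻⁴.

The star's surface emits σT_*⁴; at distance d the flux is S = σT_*⁴(R_*/d)².
S = 5.67×10⁻⁸·(8480)⁴·(1.60×10⁹/1.49×10¹⁰)² = 3.381×10⁶ W/m².
For an isothermal sphere T⁴ = (1−a)S/(4σ) = 1.297×10¹³ K⁴.

T ≈ 1900 K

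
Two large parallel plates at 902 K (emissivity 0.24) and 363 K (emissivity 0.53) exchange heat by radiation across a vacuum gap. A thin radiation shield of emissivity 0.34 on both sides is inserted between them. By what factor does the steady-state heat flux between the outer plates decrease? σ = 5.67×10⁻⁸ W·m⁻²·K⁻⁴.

Without shield: q₀ = σΔ(T⁴)/(1/ε₁+1/ε₂−1) with denominator 5.053.
With shield the two gaps are in series; the resistances add: (1/ε₁+1/ε_s−1)+(1/ε_s+1/ε₂−1) = 6.108+3.828 = 9.936.
Heat-flux ratio q₀/q = 9.936/5.053.

factor ≈ 1.97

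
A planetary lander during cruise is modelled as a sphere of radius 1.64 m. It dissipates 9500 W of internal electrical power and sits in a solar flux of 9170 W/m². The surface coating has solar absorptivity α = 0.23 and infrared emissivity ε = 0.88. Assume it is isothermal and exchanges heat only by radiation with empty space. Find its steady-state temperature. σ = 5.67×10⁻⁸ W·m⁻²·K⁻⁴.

At steady state, absorbed solar power + internal power = radiated power.
Absorbed: α·S·A_cross = 0.23·9170·8.450 = 17820 W (cross-section πr²).
Total input = 17820 + 9500 = 27320 W.
Radiated: εσ·A_surf·T⁴ with A_surf = 4πr² = 33.80 m².
T⁴ = 27320/(0.88·5.67×10⁻⁸·33.80) = 1.620×10¹⁰ K⁴.

T ≈ 357 K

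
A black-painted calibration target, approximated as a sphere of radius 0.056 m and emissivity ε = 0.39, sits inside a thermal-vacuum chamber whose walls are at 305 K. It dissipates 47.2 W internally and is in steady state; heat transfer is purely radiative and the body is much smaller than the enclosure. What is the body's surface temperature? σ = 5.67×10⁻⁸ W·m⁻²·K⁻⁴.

T ≈ 501 K

For a small grey body in a large enclosure, net radiated power = εσA(T⁴ − T_w⁴).
Steady state: P = εσA(T⁴ − T_w⁴) with A = 4πr² = 0.03941 m².
T⁴ = P/(εσA) + T_w⁴ = 47.2/(0.39·5.67×10⁻⁸·0.03941) + (305)⁴
    = 5.416×10¹⁰ + 8.654×10⁹ = 6.282×10¹⁰ K⁴.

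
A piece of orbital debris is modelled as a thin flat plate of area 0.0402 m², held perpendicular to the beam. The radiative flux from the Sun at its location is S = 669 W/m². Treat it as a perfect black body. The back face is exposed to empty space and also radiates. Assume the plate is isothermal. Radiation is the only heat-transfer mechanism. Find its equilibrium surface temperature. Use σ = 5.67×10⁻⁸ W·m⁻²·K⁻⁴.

T ≈ 277 K

At equilibrium, absorbed power = emitted power.
Absorbing cross-section = A = 0.04020 m²; emitting surface = 2A = 0.08040 m² (ratio 2).
S·A_cross = εσ·A_surf·T⁴  ⇒  T⁴ = S/(2σ).
T⁴ = 1.00·669/(2·5.67×10⁻⁸) = 5.899×10⁹ K⁴.
T = (5.899×10⁹)^(1/4).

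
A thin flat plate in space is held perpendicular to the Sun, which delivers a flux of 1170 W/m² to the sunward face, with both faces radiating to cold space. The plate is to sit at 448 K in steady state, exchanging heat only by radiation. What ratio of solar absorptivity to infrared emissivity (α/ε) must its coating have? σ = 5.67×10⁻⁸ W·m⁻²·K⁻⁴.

α/ε ≈ 3.90

Balance: αS·A = εσ·2A·T⁴ ⇒ α/ε = 2σT⁴/S.
α/ε = 2·5.67×10⁻⁸·(448)⁴/1170 = 2·5.67×10⁻⁸·4.028×10¹⁰/1170.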